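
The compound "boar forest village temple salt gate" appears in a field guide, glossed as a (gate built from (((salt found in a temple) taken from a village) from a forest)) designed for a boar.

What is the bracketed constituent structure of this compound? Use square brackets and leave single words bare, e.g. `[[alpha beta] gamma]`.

[boar [[forest [village [temple salt]]] gate]]

Overall it is a kind of gate (specifically "forest village temple salt gate"); the modifier is "boar".
Inside "forest village temple salt gate": head "gate", modifier "forest village temple salt".
Inside "forest village temple salt": head "salt" (specifically "village temple salt"), modifier "forest".
Inside "village temple salt": head "salt" (specifically "temple salt"), modifier "village".
Inside "temple salt": head "salt", modifier "temple".
So the structure is [boar [[forest [village [temple salt]]] gate]].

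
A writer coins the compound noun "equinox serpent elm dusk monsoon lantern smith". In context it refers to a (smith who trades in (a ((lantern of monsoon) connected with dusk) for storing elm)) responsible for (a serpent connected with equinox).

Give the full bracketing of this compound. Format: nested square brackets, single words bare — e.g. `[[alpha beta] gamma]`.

Whole compound: head "smith" (specifically "elm dusk monsoon lantern smith"), modifier "equinox serpent".
"equinox serpent" → head "serpent", modifier "equinox".
"elm dusk monsoon lantern smith" → head "smith", modifier "elm dusk monsoon lantern".
"elm dusk monsoon lantern" → head "lantern" (specifically "dusk monsoon lantern"), modifier "elm".
"dusk monsoon lantern" → head "lantern" (specifically "monsoon lantern"), modifier "dusk".
"monsoon lantern" → head "lantern", modifier "monsoon".
Assembled: [[equinox serpent] [[elm [dusk [monsoon lantern]]] smith]].

[[equinox serpent] [[elm [dusk [monsoon lantern]]] smith]]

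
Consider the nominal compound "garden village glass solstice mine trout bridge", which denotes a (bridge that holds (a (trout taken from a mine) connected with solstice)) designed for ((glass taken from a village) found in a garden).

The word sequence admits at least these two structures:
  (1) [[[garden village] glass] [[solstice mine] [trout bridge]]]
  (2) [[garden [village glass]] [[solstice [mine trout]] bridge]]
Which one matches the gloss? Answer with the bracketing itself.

[[garden [village glass]] [[solstice [mine trout]] bridge]]

The paraphrase's head is the "bridge" part ("solstice mine trout bridge"); its modifier is "garden village glass".
That top-level split, carried through the inner groups, gives [[garden [village glass]] [[solstice [mine trout]] bridge]].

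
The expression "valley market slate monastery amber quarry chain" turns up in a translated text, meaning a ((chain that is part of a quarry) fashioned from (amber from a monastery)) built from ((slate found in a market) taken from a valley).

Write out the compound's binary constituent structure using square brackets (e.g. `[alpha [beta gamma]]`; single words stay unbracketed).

Overall it is a kind of chain (specifically "monastery amber quarry chain"); the modifier is "valley market slate".
"valley market slate" → head "slate" (specifically "market slate"), modifier "valley".
"market slate" → head "slate", modifier "market".
"monastery amber quarry chain" → head "chain" (specifically "quarry chain"), modifier "monastery amber".
"monastery amber" → head "amber", modifier "monastery".
"quarry chain" → head "chain", modifier "quarry".
So the structure is [[valley [market slate]] [[monastery amber] [quarry chain]]].

[[valley [market slate]] [[monastery amber] [quarry chain]]]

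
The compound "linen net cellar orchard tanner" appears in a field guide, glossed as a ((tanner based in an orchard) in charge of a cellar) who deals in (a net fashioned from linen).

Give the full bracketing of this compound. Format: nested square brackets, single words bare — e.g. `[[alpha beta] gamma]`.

[[linen net] [cellar [orchard tanner]]]

Whole compound: head "tanner" (specifically "cellar orchard tanner"), modifier "linen net".
Within "linen net", the head is "net" and the modifier is "linen".
Within "cellar orchard tanner", the head is "tanner" (specifically "orchard tanner") and the modifier is "cellar".
Within "orchard tanner", the head is "tanner" and the modifier is "orchard".
Assembled: [[linen net] [cellar [orchard tanner]]].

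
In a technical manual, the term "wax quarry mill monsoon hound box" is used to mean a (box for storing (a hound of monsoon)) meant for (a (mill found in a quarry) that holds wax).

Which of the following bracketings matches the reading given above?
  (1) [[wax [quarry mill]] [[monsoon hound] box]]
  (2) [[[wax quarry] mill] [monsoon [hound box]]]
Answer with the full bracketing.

[[wax [quarry mill]] [[monsoon hound] box]]

The paraphrase's head is the "box" part ("monsoon hound box"); its modifier is "wax quarry mill".
That top-level split, carried through the inner groups, gives [[wax [quarry mill]] [[monsoon hound] box]].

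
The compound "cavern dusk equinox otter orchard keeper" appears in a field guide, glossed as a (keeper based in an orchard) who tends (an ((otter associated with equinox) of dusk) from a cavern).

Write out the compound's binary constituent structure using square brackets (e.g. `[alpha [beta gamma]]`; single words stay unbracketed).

Overall it is a kind of keeper (specifically "orchard keeper"); the modifier is "cavern dusk equinox otter".
Inside "cavern dusk equinox otter": head "otter" (specifically "dusk equinox otter"), modifier "cavern".
Inside "dusk equinox otter": head "otter" (specifically "equinox otter"), modifier "dusk".
Inside "equinox otter": head "otter", modifier "equinox".
Inside "orchard keeper": head "keeper", modifier "orchard".
So the structure is [[cavern [dusk [equinox otter]]] [orchard keeper]].

[[cavern [dusk [equinox otter]]] [orchard keeper]]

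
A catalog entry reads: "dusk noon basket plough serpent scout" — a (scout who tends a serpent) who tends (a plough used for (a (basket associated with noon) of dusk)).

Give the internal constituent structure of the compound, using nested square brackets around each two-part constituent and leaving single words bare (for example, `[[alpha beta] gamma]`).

[[[dusk [noon basket]] plough] [serpent scout]]

Overall it is a kind of scout (specifically "serpent scout"); the modifier is "dusk noon basket plough".
"dusk noon basket plough" → head "plough", modifier "dusk noon basket".
"dusk noon basket" → head "basket" (specifically "noon basket"), modifier "dusk".
"noon basket" → head "basket", modifier "noon".
"serpent scout" → head "scout", modifier "serpent".
Assembled: [[[dusk [noon basket]] plough] [serpent scout]].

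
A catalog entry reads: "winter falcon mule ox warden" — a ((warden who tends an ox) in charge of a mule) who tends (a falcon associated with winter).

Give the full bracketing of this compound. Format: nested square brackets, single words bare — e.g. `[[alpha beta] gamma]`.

Overall it is a kind of warden (specifically "mule ox warden"); the modifier is "winter falcon".
Within "winter falcon", the head is "falcon" and the modifier is "winter".
Within "mule ox warden", the head is "warden" (specifically "ox warden") and the modifier is "mule".
Within "ox warden", the head is "warden" and the modifier is "ox".
Putting it together: [[winter falcon] [mule [ox warden]]].

[[winter falcon] [mule [ox warden]]]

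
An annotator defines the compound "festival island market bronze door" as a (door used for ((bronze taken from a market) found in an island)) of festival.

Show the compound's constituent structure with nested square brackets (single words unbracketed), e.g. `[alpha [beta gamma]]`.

Whole compound: head "door" (specifically "island market bronze door"), modifier "festival".
"island market bronze door" → head "door", modifier "island market bronze".
"island market bronze" → head "bronze" (specifically "market bronze"), modifier "island".
"market bronze" → head "bronze", modifier "market".
Putting it together: [festival [[island [market bronze]] door]].

[festival [[island [market bronze]] door]]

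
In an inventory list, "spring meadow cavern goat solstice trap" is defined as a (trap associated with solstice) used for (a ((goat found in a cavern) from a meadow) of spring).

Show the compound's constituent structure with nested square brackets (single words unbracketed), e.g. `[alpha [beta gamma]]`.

At the top level: head "trap" (specifically "solstice trap"); modifier "spring meadow cavern goat".
Inside "spring meadow cavern goat": head "goat" (specifically "meadow cavern goat"), modifier "spring".
Inside "meadow cavern goat": head "goat" (specifically "cavern goat"), modifier "meadow".
Inside "cavern goat": head "goat", modifier "cavern".
Inside "solstice trap": head "trap", modifier "solstice".
So the structure is [[spring [meadow [cavern goat]]] [solstice trap]].

[[spring [meadow [cavern goat]]] [solstice trap]]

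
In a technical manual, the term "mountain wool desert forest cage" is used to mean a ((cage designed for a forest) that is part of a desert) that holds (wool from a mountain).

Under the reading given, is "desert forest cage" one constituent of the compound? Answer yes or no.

The paraphrase groups the words so that "desert forest cage" is one unit: it corresponds to a single parenthesized sub-phrase.
The full structure is [[mountain wool] [desert [forest cage]]], in which [desert forest cage] is a constituent.

yes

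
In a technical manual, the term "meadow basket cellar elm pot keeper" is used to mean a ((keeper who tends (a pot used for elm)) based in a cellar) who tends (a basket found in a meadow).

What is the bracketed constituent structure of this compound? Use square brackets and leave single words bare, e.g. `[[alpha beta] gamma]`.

Overall it is a kind of keeper (specifically "cellar elm pot keeper"); the modifier is "meadow basket".
Inside "meadow basket": head "basket", modifier "meadow".
Inside "cellar elm pot keeper": head "keeper" (specifically "elm pot keeper"), modifier "cellar".
Inside "elm pot keeper": head "keeper", modifier "elm pot".
Inside "elm pot": head "pot", modifier "elm".
So the structure is [[meadow basket] [cellar [[elm pot] keeper]]].

[[meadow basket] [cellar [[elm pot] keeper]]]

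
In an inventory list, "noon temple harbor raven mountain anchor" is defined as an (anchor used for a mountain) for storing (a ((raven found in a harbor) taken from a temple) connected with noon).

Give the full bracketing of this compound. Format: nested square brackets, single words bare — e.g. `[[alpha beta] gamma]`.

[[noon [temple [harbor raven]]] [mountain anchor]]

The outermost head in the paraphrase is "anchor" (specifically "mountain anchor"), modified by "noon temple harbor raven".
"noon temple harbor raven" → head "raven" (specifically "temple harbor raven"), modifier "noon".
"temple harbor raven" → head "raven" (specifically "harbor raven"), modifier "temple".
"harbor raven" → head "raven", modifier "harbor".
"mountain anchor" → head "anchor", modifier "mountain".
So the structure is [[noon [temple [harbor raven]]] [mountain anchor]].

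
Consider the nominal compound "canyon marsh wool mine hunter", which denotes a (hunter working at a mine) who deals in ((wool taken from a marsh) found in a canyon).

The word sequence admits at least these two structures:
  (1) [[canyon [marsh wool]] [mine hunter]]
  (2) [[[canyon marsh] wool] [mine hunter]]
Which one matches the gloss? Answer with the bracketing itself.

[[canyon [marsh wool]] [mine hunter]]

The paraphrase's head is the "hunter" part ("mine hunter"); its modifier is "canyon marsh wool".
That top-level split, carried through the inner groups, gives [[canyon [marsh wool]] [mine hunter]].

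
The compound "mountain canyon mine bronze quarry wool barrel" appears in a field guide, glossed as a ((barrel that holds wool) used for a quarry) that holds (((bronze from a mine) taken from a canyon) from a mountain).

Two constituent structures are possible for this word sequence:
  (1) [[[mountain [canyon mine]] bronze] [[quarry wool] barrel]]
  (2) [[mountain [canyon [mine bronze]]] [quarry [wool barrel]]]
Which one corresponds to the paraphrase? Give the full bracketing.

[[mountain [canyon [mine bronze]]] [quarry [wool barrel]]]

The paraphrase's head is the "barrel" part ("quarry wool barrel"); its modifier is "mountain canyon mine bronze".
That top-level split, carried through the inner groups, gives [[mountain [canyon [mine bronze]]] [quarry [wool barrel]]].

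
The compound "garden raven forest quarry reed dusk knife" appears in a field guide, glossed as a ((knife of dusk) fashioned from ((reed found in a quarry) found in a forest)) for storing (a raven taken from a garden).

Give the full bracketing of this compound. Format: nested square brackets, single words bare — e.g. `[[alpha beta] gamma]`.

[[garden raven] [[forest [quarry reed]] [dusk knife]]]

The outermost head in the paraphrase is "knife" (specifically "forest quarry reed dusk knife"), modified by "garden raven".
Inside "garden raven": head "raven", modifier "garden".
Inside "forest quarry reed dusk knife": head "knife" (specifically "dusk knife"), modifier "forest quarry reed".
Inside "forest quarry reed": head "reed" (specifically "quarry reed"), modifier "forest".
Inside "quarry reed": head "reed", modifier "quarry".
Inside "dusk knife": head "knife", modifier "dusk".
Assembled: [[garden raven] [[forest [quarry reed]] [dusk knife]]].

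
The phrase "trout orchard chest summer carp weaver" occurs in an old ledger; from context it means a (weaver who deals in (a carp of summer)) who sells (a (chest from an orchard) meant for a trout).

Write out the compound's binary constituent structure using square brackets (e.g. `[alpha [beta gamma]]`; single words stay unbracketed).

[[trout [orchard chest]] [[summer carp] weaver]]

At the top level: head "weaver" (specifically "summer carp weaver"); modifier "trout orchard chest".
Inside "trout orchard chest": head "chest" (specifically "orchard chest"), modifier "trout".
Inside "orchard chest": head "chest", modifier "orchard".
Inside "summer carp weaver": head "weaver", modifier "summer carp".
Inside "summer carp": head "carp", modifier "summer".
Putting it together: [[trout [orchard chest]] [[summer carp] weaver]].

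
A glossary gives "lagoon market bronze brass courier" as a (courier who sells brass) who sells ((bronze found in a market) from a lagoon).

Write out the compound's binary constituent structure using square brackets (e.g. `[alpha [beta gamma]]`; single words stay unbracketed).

[[lagoon [market bronze]] [brass courier]]

Whole compound: head "courier" (specifically "brass courier"), modifier "lagoon market bronze".
Inside "lagoon market bronze": head "bronze" (specifically "market bronze"), modifier "lagoon".
Inside "market bronze": head "bronze", modifier "market".
Inside "brass courier": head "courier", modifier "brass".
Assembled: [[lagoon [market bronze]] [brass courier]].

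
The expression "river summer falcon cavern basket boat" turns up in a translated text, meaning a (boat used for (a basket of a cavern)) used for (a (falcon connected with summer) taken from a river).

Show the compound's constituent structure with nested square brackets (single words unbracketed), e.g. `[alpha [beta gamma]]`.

[[river [summer falcon]] [[cavern basket] boat]]

At the top level: head "boat" (specifically "cavern basket boat"); modifier "river summer falcon".
Within "river summer falcon", the head is "falcon" (specifically "summer falcon") and the modifier is "river".
Within "summer falcon", the head is "falcon" and the modifier is "summer".
Within "cavern basket boat", the head is "boat" and the modifier is "cavern basket".
Within "cavern basket", the head is "basket" and the modifier is "cavern".
Assembled: [[river [summer falcon]] [[cavern basket] boat]].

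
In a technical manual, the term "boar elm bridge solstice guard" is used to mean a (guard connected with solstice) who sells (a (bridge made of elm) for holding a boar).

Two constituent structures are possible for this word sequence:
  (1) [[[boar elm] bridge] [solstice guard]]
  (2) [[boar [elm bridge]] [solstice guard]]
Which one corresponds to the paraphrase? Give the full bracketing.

The paraphrase's head is the "guard" part ("solstice guard"); its modifier is "boar elm bridge".
That top-level split, carried through the inner groups, gives [[boar [elm bridge]] [solstice guard]].

[[boar [elm bridge]] [solstice guard]]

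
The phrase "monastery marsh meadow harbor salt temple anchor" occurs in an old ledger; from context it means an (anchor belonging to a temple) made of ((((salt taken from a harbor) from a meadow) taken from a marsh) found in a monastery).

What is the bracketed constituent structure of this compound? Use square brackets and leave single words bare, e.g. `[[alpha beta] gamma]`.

The outermost head in the paraphrase is "anchor" (specifically "temple anchor"), modified by "monastery marsh meadow harbor salt".
"monastery marsh meadow harbor salt" → head "salt" (specifically "marsh meadow harbor salt"), modifier "monastery".
"marsh meadow harbor salt" → head "salt" (specifically "meadow harbor salt"), modifier "marsh".
"meadow harbor salt" → head "salt" (specifically "harbor salt"), modifier "meadow".
"harbor salt" → head "salt", modifier "harbor".
"temple anchor" → head "anchor", modifier "temple".
Assembled: [[monastery [marsh [meadow [harbor salt]]]] [temple anchor]].

[[monastery [marsh [meadow [harbor salt]]]] [temple anchor]]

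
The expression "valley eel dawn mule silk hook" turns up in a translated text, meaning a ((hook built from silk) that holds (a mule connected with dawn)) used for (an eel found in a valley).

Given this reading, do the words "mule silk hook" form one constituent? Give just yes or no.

The top-level split is [valley eel] [dawn mule silk hook]; the full structure is [[valley eel] [[dawn mule] [silk hook]]].
"mule silk hook" straddles a constituent boundary, so it is not a single unit.

no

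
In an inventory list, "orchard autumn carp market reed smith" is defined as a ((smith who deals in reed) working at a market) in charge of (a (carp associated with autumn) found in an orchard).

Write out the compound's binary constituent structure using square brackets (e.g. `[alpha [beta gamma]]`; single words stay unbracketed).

[[orchard [autumn carp]] [market [reed smith]]]

At the top level: head "smith" (specifically "market reed smith"); modifier "orchard autumn carp".
Inside "orchard autumn carp": head "carp" (specifically "autumn carp"), modifier "orchard".
Inside "autumn carp": head "carp", modifier "autumn".
Inside "market reed smith": head "smith" (specifically "reed smith"), modifier "market".
Inside "reed smith": head "smith", modifier "reed".
So the structure is [[orchard [autumn carp]] [market [reed smith]]].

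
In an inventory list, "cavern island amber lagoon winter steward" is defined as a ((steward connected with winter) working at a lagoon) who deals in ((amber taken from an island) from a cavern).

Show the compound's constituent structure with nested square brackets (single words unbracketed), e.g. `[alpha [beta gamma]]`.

The outermost head in the paraphrase is "steward" (specifically "lagoon winter steward"), modified by "cavern island amber".
Inside "cavern island amber": head "amber" (specifically "island amber"), modifier "cavern".
Inside "island amber": head "amber", modifier "island".
Inside "lagoon winter steward": head "steward" (specifically "winter steward"), modifier "lagoon".
Inside "winter steward": head "steward", modifier "winter".
So the structure is [[cavern [island amber]] [lagoon [winter steward]]].

[[cavern [island amber]] [lagoon [winter steward]]]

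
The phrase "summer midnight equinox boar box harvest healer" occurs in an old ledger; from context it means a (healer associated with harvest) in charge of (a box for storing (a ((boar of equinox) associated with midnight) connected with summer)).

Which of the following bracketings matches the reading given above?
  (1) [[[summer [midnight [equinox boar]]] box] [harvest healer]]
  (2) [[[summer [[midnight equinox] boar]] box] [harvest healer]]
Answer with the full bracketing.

The paraphrase's head is the "healer" part ("harvest healer"); its modifier is "summer midnight equinox boar box".
That top-level split, carried through the inner groups, gives [[[summer [midnight [equinox boar]]] box] [harvest healer]].

[[[summer [midnight [equinox boar]]] box] [harvest healer]]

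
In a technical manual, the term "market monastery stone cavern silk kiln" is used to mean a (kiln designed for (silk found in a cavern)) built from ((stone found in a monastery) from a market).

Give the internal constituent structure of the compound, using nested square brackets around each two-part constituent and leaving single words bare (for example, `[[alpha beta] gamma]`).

[[market [monastery stone]] [[cavern silk] kiln]]

Overall it is a kind of kiln (specifically "cavern silk kiln"); the modifier is "market monastery stone".
Within "market monastery stone", the head is "stone" (specifically "monastery stone") and the modifier is "market".
Within "monastery stone", the head is "stone" and the modifier is "monastery".
Within "cavern silk kiln", the head is "kiln" and the modifier is "cavern silk".
Within "cavern silk", the head is "silk" and the modifier is "cavern".
Putting it together: [[market [monastery stone]] [[cavern silk] kiln]].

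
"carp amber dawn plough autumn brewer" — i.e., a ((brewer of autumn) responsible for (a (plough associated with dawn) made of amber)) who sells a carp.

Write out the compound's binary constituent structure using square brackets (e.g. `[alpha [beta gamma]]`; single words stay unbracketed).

[carp [[amber [dawn plough]] [autumn brewer]]]

At the top level: head "brewer" (specifically "amber dawn plough autumn brewer"); modifier "carp".
Inside "amber dawn plough autumn brewer": head "brewer" (specifically "autumn brewer"), modifier "amber dawn plough".
Inside "amber dawn plough": head "plough" (specifically "dawn plough"), modifier "amber".
Inside "dawn plough": head "plough", modifier "dawn".
Inside "autumn brewer": head "brewer", modifier "autumn".
So the structure is [carp [[amber [dawn plough]] [autumn brewer]]].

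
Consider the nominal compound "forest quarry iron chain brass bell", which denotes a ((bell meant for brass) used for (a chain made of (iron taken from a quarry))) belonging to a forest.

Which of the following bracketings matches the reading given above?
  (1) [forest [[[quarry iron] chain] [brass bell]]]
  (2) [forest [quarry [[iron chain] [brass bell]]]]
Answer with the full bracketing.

The paraphrase's head is the "bell" part ("quarry iron chain brass bell"); its modifier is "forest".
That top-level split, carried through the inner groups, gives [forest [[[quarry iron] chain] [brass bell]]].

[forest [[[quarry iron] chain] [brass bell]]]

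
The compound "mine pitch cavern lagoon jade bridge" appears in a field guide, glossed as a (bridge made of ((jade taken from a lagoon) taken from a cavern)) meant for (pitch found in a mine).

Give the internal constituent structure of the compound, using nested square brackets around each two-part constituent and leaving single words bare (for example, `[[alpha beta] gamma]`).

[[mine pitch] [[cavern [lagoon jade]] bridge]]

Whole compound: head "bridge" (specifically "cavern lagoon jade bridge"), modifier "mine pitch".
Inside "mine pitch": head "pitch", modifier "mine".
Inside "cavern lagoon jade bridge": head "bridge", modifier "cavern lagoon jade".
Inside "cavern lagoon jade": head "jade" (specifically "lagoon jade"), modifier "cavern".
Inside "lagoon jade": head "jade", modifier "lagoon".
Assembled: [[mine pitch] [[cavern [lagoon jade]] bridge]].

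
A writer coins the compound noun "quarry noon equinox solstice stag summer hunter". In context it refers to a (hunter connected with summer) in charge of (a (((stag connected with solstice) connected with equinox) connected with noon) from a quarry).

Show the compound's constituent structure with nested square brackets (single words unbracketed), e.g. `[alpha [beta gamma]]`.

[[quarry [noon [equinox [solstice stag]]]] [summer hunter]]

Whole compound: head "hunter" (specifically "summer hunter"), modifier "quarry noon equinox solstice stag".
Inside "quarry noon equinox solstice stag": head "stag" (specifically "noon equinox solstice stag"), modifier "quarry".
Inside "noon equinox solstice stag": head "stag" (specifically "equinox solstice stag"), modifier "noon".
Inside "equinox solstice stag": head "stag" (specifically "solstice stag"), modifier "equinox".
Inside "solstice stag": head "stag", modifier "solstice".
Inside "summer hunter": head "hunter", modifier "summer".
So the structure is [[quarry [noon [equinox [solstice stag]]]] [summer hunter]].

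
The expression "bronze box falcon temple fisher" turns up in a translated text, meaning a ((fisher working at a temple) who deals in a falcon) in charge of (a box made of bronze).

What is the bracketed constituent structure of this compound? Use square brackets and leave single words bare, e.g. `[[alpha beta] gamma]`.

[[bronze box] [falcon [temple fisher]]]

The outermost head in the paraphrase is "fisher" (specifically "falcon temple fisher"), modified by "bronze box".
Within "bronze box", the head is "box" and the modifier is "bronze".
Within "falcon temple fisher", the head is "fisher" (specifically "temple fisher") and the modifier is "falcon".
Within "temple fisher", the head is "fisher" and the modifier is "temple".
Putting it together: [[bronze box] [falcon [temple fisher]]].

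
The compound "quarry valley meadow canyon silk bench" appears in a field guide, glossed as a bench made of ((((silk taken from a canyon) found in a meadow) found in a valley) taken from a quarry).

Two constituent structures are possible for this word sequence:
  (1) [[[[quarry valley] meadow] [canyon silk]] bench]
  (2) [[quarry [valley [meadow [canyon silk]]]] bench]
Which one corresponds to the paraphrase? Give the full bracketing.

The paraphrase's head is the "bench" part ("bench"); its modifier is "quarry valley meadow canyon silk".
That top-level split, carried through the inner groups, gives [[quarry [valley [meadow [canyon silk]]]] bench].

[[quarry [valley [meadow [canyon silk]]]] bench]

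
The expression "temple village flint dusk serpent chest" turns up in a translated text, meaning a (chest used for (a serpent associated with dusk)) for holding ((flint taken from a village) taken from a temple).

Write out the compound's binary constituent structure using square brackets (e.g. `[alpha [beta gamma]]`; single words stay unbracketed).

Whole compound: head "chest" (specifically "dusk serpent chest"), modifier "temple village flint".
Inside "temple village flint": head "flint" (specifically "village flint"), modifier "temple".
Inside "village flint": head "flint", modifier "village".
Inside "dusk serpent chest": head "chest", modifier "dusk serpent".
Inside "dusk serpent": head "serpent", modifier "dusk".
So the structure is [[temple [village flint]] [[dusk serpent] chest]].

[[temple [village flint]] [[dusk serpent] chest]]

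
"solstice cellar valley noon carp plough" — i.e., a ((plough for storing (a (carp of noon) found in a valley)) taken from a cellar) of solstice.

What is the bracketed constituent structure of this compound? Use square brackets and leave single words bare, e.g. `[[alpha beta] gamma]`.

[solstice [cellar [[valley [noon carp]] plough]]]

At the top level: head "plough" (specifically "cellar valley noon carp plough"); modifier "solstice".
Within "cellar valley noon carp plough", the head is "plough" (specifically "valley noon carp plough") and the modifier is "cellar".
Within "valley noon carp plough", the head is "plough" and the modifier is "valley noon carp".
Within "valley noon carp", the head is "carp" (specifically "noon carp") and the modifier is "valley".
Within "noon carp", the head is "carp" and the modifier is "noon".
So the structure is [solstice [cellar [[valley [noon carp]] plough]]].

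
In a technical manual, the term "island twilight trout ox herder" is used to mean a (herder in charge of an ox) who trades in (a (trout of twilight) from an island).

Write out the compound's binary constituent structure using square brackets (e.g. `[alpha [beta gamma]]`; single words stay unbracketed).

The outermost head in the paraphrase is "herder" (specifically "ox herder"), modified by "island twilight trout".
"island twilight trout" → head "trout" (specifically "twilight trout"), modifier "island".
"twilight trout" → head "trout", modifier "twilight".
"ox herder" → head "herder", modifier "ox".
Putting it together: [[island [twilight trout]] [ox herder]].

[[island [twilight trout]] [ox herder]]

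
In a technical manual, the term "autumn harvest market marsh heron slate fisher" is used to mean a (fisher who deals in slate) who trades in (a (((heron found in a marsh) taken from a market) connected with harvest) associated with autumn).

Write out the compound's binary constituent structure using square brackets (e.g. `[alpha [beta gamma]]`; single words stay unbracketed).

Overall it is a kind of fisher (specifically "slate fisher"); the modifier is "autumn harvest market marsh heron".
Inside "autumn harvest market marsh heron": head "heron" (specifically "harvest market marsh heron"), modifier "autumn".
Inside "harvest market marsh heron": head "heron" (specifically "market marsh heron"), modifier "harvest".
Inside "market marsh heron": head "heron" (specifically "marsh heron"), modifier "market".
Inside "marsh heron": head "heron", modifier "marsh".
Inside "slate fisher": head "fisher", modifier "slate".
Assembled: [[autumn [harvest [market [marsh heron]]]] [slate fisher]].

[[autumn [harvest [market [marsh heron]]]] [slate fisher]]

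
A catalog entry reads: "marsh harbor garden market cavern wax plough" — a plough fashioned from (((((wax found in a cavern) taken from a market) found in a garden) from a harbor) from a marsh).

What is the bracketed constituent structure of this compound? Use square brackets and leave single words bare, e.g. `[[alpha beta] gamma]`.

[[marsh [harbor [garden [market [cavern wax]]]]] plough]

The outermost head in the paraphrase is "plough", modified by "marsh harbor garden market cavern wax".
Inside "marsh harbor garden market cavern wax": head "wax" (specifically "harbor garden market cavern wax"), modifier "marsh".
Inside "harbor garden market cavern wax": head "wax" (specifically "garden market cavern wax"), modifier "harbor".
Inside "garden market cavern wax": head "wax" (specifically "market cavern wax"), modifier "garden".
Inside "market cavern wax": head "wax" (specifically "cavern wax"), modifier "market".
Inside "cavern wax": head "wax", modifier "cavern".
So the structure is [[marsh [harbor [garden [market [cavern wax]]]]] plough].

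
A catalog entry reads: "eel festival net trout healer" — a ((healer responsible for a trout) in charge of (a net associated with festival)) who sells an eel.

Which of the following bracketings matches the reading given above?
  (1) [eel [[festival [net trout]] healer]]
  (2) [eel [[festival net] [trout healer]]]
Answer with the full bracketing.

The paraphrase's head is the "healer" part ("festival net trout healer"); its modifier is "eel".
That top-level split, carried through the inner groups, gives [eel [[festival net] [trout healer]]].

[eel [[festival net] [trout healer]]]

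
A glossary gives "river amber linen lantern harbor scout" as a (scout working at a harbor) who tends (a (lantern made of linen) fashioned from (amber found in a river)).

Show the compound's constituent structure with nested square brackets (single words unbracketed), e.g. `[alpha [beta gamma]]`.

The outermost head in the paraphrase is "scout" (specifically "harbor scout"), modified by "river amber linen lantern".
Inside "river amber linen lantern": head "lantern" (specifically "linen lantern"), modifier "river amber".
Inside "river amber": head "amber", modifier "river".
Inside "linen lantern": head "lantern", modifier "linen".
Inside "harbor scout": head "scout", modifier "harbor".
So the structure is [[[river amber] [linen lantern]] [harbor scout]].

[[[river amber] [linen lantern]] [harbor scout]]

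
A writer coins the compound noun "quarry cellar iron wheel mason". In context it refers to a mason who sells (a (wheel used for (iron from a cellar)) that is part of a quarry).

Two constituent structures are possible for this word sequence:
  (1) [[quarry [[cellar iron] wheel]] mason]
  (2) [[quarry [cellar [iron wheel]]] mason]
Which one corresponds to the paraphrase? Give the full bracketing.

[[quarry [[cellar iron] wheel]] mason]

The paraphrase's head is the "mason" part ("mason"); its modifier is "quarry cellar iron wheel".
That top-level split, carried through the inner groups, gives [[quarry [[cellar iron] wheel]] mason].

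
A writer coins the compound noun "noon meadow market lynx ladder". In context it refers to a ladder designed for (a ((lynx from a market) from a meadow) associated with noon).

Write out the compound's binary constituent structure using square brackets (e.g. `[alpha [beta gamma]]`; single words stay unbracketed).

The outermost head in the paraphrase is "ladder", modified by "noon meadow market lynx".
Inside "noon meadow market lynx": head "lynx" (specifically "meadow market lynx"), modifier "noon".
Inside "meadow market lynx": head "lynx" (specifically "market lynx"), modifier "meadow".
Inside "market lynx": head "lynx", modifier "market".
Putting it together: [[noon [meadow [market lynx]]] ladder].

[[noon [meadow [market lynx]]] ladder]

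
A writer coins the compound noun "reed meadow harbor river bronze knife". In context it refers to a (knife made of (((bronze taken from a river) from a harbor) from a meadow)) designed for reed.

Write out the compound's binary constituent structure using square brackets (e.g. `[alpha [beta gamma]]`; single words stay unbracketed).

[reed [[meadow [harbor [river bronze]]] knife]]

At the top level: head "knife" (specifically "meadow harbor river bronze knife"); modifier "reed".
"meadow harbor river bronze knife" → head "knife", modifier "meadow harbor river bronze".
"meadow harbor river bronze" → head "bronze" (specifically "harbor river bronze"), modifier "meadow".
"harbor river bronze" → head "bronze" (specifically "river bronze"), modifier "harbor".
"river bronze" → head "bronze", modifier "river".
Assembled: [reed [[meadow [harbor [river bronze]]] knife]].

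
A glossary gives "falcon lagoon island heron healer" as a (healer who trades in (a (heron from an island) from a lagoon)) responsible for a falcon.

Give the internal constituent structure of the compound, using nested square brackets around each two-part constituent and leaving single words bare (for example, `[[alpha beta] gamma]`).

[falcon [[lagoon [island heron]] healer]]

At the top level: head "healer" (specifically "lagoon island heron healer"); modifier "falcon".
"lagoon island heron healer" → head "healer", modifier "lagoon island heron".
"lagoon island heron" → head "heron" (specifically "island heron"), modifier "lagoon".
"island heron" → head "heron", modifier "island".
So the structure is [falcon [[lagoon [island heron]] healer]].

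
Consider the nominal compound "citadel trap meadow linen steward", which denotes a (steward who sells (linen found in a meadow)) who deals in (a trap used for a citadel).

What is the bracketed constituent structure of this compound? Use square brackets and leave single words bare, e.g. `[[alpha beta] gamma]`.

[[citadel trap] [[meadow linen] steward]]

Whole compound: head "steward" (specifically "meadow linen steward"), modifier "citadel trap".
Within "citadel trap", the head is "trap" and the modifier is "citadel".
Within "meadow linen steward", the head is "steward" and the modifier is "meadow linen".
Within "meadow linen", the head is "linen" and the modifier is "meadow".
Putting it together: [[citadel trap] [[meadow linen] steward]].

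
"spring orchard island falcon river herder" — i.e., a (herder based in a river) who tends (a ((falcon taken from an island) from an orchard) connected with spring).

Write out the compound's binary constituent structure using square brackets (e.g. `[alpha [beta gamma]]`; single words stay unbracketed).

At the top level: head "herder" (specifically "river herder"); modifier "spring orchard island falcon".
Within "spring orchard island falcon", the head is "falcon" (specifically "orchard island falcon") and the modifier is "spring".
Within "orchard island falcon", the head is "falcon" (specifically "island falcon") and the modifier is "orchard".
Within "island falcon", the head is "falcon" and the modifier is "island".
Within "river herder", the head is "herder" and the modifier is "river".
Putting it together: [[spring [orchard [island falcon]]] [river herder]].

[[spring [orchard [island falcon]]] [river herder]]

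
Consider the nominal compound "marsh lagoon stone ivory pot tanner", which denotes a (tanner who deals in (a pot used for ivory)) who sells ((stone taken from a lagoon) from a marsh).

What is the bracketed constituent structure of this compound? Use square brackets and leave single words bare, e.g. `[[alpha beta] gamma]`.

[[marsh [lagoon stone]] [[ivory pot] tanner]]

At the top level: head "tanner" (specifically "ivory pot tanner"); modifier "marsh lagoon stone".
Inside "marsh lagoon stone": head "stone" (specifically "lagoon stone"), modifier "marsh".
Inside "lagoon stone": head "stone", modifier "lagoon".
Inside "ivory pot tanner": head "tanner", modifier "ivory pot".
Inside "ivory pot": head "pot", modifier "ivory".
Putting it together: [[marsh [lagoon stone]] [[ivory pot] tanner]].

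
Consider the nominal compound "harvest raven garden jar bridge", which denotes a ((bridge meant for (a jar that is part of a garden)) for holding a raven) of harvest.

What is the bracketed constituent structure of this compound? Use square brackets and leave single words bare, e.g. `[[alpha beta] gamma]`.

Whole compound: head "bridge" (specifically "raven garden jar bridge"), modifier "harvest".
Within "raven garden jar bridge", the head is "bridge" (specifically "garden jar bridge") and the modifier is "raven".
Within "garden jar bridge", the head is "bridge" and the modifier is "garden jar".
Within "garden jar", the head is "jar" and the modifier is "garden".
So the structure is [harvest [raven [[garden jar] bridge]]].

[harvest [raven [[garden jar] bridge]]]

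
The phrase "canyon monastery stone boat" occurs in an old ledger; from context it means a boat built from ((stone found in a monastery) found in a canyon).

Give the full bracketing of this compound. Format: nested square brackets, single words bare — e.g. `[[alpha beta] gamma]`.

[[canyon [monastery stone]] boat]

Overall it is a kind of boat; the modifier is "canyon monastery stone".
Inside "canyon monastery stone": head "stone" (specifically "monastery stone"), modifier "canyon".
Inside "monastery stone": head "stone", modifier "monastery".
Putting it together: [[canyon [monastery stone]] boat].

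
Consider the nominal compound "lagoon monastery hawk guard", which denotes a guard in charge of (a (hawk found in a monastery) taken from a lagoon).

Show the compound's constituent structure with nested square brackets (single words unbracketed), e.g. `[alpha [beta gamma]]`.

Overall it is a kind of guard; the modifier is "lagoon monastery hawk".
"lagoon monastery hawk" → head "hawk" (specifically "monastery hawk"), modifier "lagoon".
"monastery hawk" → head "hawk", modifier "monastery".
Putting it together: [[lagoon [monastery hawk]] guard].

[[lagoon [monastery hawk]] guard]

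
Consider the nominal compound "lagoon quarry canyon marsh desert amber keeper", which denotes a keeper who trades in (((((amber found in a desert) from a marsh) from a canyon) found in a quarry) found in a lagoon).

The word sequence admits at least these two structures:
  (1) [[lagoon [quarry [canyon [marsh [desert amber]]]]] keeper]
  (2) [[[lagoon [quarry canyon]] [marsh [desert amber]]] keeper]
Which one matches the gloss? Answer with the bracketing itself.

The paraphrase's head is the "keeper" part ("keeper"); its modifier is "lagoon quarry canyon marsh desert amber".
That top-level split, carried through the inner groups, gives [[lagoon [quarry [canyon [marsh [desert amber]]]]] keeper].

[[lagoon [quarry [canyon [marsh [desert amber]]]]] keeper]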